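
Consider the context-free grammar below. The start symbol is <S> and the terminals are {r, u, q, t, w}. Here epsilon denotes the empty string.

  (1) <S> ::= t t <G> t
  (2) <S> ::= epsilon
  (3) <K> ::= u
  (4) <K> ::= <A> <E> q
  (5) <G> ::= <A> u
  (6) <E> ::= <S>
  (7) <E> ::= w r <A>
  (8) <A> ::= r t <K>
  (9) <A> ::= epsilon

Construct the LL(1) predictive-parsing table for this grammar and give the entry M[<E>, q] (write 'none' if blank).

FIRST(<S>) = {epsilon, t}
FIRST(<A>) = {epsilon, r}
FIRST(<G>) = {r, u}  (via <A> u)
FIRST(<E>) = {epsilon, t, w}  (via <S>)
FIRST(<K>) = {q, r, t, u, w}  (via <A> <E> q)
FOLLOW(<S>) includes $ since <S> is the start symbol.
FOLLOW(<E>): in <K>::=<A> <E> q, <E> is followed by q with FIRST {q}. Thus FOLLOW(<E>) = {q}.
For <E> ::= <S>: FIRST(<S>) = {epsilon, t}, so it goes in M[<E>, t] for t ∈ {t}; since epsilon ∈ FIRST, also for every t ∈ FOLLOW(<E>) = {q}.
For <E> ::= w r <A>: FIRST(w r <A>) = {w}, so it goes in M[<E>, t] for t ∈ {w}.

<E> ::= <S>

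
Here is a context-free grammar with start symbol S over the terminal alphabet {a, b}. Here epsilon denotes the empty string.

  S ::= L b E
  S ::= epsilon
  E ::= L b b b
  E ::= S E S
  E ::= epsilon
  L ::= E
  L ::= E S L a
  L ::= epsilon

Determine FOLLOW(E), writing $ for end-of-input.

FIRST(S) = {epsilon, a, b}  (via L b E)
FIRST(E) = {epsilon, a, b}  (via L b b b, S E S)
FIRST(L) = {epsilon, a, b}  (via E, E S L a)
FOLLOW(S) includes $ since S is the start symbol.
FOLLOW(L): in S::=L b E, L is followed by b E with FIRST {b}; in E::=L b b b, L is followed by b b b with FIRST {b}; in L::=E S L a, L is followed by a with FIRST {a}. Thus FOLLOW(L) = {a, b}.
FOLLOW(S): in E::=S E S (occurrence 1), S is followed by E S with FIRST {epsilon, a, b}; in E::=S E S (occurrence 1), the suffix after S is nullable, so FOLLOW(S) ⊇ FOLLOW(E) = {$, a, b}; in E::=S E S (occurrence 2), the suffix after S is empty, so FOLLOW(S) ⊇ FOLLOW(E) = {$, a, b}; in L::=E S L a, S is followed by L a with FIRST {a, b}. Thus FOLLOW(S) = {$, a, b}.
FOLLOW(E): in S::=L b E, the suffix after E is empty, so FOLLOW(E) ⊇ FOLLOW(S) = {$, a, b}; in E::=S E S, E is followed by S with FIRST {epsilon, a, b}; in E::=S E S, the suffix after E is nullable (adds nothing new); in L::=E, the suffix after E is empty, so FOLLOW(E) ⊇ FOLLOW(L) = {a, b}; in L::=E S L a, E is followed by S L a with FIRST {a, b}. Thus FOLLOW(E) = {$, a, b}.

{$, a, b}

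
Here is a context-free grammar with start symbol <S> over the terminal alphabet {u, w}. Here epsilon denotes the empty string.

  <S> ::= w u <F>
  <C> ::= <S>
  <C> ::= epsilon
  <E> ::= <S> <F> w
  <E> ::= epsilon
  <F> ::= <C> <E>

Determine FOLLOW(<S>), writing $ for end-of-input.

FIRST(<S>) = {w}
FIRST(<C>) = {epsilon, w}  (via <S>)
FIRST(<E>) = {epsilon, w}  (via <S> <F> w)
FIRST(<F>) = {epsilon, w}  (via <C> <E>)
FOLLOW(<S>) includes $ since <S> is the start symbol.
FOLLOW(<S>): in <C>::=<S>, the suffix after <S> is empty, so FOLLOW(<S>) ⊇ FOLLOW(<C>) = {$, w}; in <E>::=<S> <F> w, <S> is followed by <F> w with FIRST {w}. Thus FOLLOW(<S>) = {$, w}.
FOLLOW(<F>): in <S>::=w u <F>, the suffix after <F> is empty, so FOLLOW(<F>) ⊇ FOLLOW(<S>) = {$, w}; in <E>::=<S> <F> w, <F> is followed by w with FIRST {w}. Thus FOLLOW(<F>) = {$, w}.
FOLLOW(<C>): in <F>::=<C> <E>, <C> is followed by <E> with FIRST {epsilon, w}; in <F>::=<C> <E>, the suffix after <C> is nullable, so FOLLOW(<C>) ⊇ FOLLOW(<F>) = {$, w}. Thus FOLLOW(<C>) = {$, w}.
FOLLOW(<E>): in <F>::=<C> <E>, the suffix after <E> is empty, so FOLLOW(<E>) ⊇ FOLLOW(<F>) = {$, w}. Thus FOLLOW(<E>) = {$, w}.

{$, w}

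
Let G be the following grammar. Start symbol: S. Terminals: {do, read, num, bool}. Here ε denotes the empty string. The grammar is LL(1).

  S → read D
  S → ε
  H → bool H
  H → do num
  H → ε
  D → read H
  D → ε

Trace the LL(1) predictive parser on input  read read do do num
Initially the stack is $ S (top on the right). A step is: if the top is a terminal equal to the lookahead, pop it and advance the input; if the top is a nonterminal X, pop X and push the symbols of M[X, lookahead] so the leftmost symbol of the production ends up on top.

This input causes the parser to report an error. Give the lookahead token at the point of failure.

do

step 1: stack=$ S  input=read read do do num $  — expand S → read D
step 2: stack=$ D read  input=read read do do num $  — match read
step 3: stack=$ D  input=read do do num $  — expand D → read H
step 4: stack=$ H read  input=read do do num $  — match read
step 5: stack=$ H  input=do do num $  — expand H → do num
step 6: stack=$ num do  input=do do num $  — match do
step 7: stack=$ num  input=do num $  — error: top is terminal num but lookahead is do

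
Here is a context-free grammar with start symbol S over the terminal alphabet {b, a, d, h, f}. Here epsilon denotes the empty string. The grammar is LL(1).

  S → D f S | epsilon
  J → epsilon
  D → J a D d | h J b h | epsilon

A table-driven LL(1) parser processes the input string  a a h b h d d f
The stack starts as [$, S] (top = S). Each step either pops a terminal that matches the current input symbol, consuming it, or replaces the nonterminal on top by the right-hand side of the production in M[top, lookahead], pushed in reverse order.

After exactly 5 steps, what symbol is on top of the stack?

J

step 1: stack=$ S  input=a a h b h d d f $  — expand S → D f S
step 2: stack=$ S f D  input=a a h b h d d f $  — expand D → J a D d
step 3: stack=$ S f d D a J  input=a a h b h d d f $  — expand J → epsilon
step 4: stack=$ S f d D a  input=a a h b h d d f $  — match a
step 5: stack=$ S f d D  input=a h b h d d f $  — expand D → J a D d
Stack after step 5: $ S f d d D a J (top = J).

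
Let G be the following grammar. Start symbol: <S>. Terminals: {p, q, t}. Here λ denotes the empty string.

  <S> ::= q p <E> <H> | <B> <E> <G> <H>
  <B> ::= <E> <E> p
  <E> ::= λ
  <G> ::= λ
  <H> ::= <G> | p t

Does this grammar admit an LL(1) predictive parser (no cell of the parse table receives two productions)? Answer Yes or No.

FIRST(<S>) = {p, q}
FIRST(<B>) = {p}
FIRST(<E>) = {λ}
FIRST(<G>) = {λ}
FIRST(<H>) = {λ, p}
FOLLOW(<S>) = {$}
FOLLOW(<B>) = {$, p}
FOLLOW(<E>) = {$, p}
FOLLOW(<G>) = {$, p}
FOLLOW(<H>) = {$}
Each cell of M receives at most one production.

Yes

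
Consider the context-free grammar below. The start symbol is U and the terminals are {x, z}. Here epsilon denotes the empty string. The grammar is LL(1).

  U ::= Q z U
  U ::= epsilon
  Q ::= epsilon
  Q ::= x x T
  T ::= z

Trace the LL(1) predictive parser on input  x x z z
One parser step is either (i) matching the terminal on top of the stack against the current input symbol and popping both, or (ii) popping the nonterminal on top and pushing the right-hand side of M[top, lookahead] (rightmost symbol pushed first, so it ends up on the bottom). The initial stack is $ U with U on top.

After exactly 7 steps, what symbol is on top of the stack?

U

     Stack        Input      Action
  1  $ U          x x z z $  expand U ::= Q z U
  2  $ U z Q      x x z z $  expand Q ::= x x T
  3  $ U z T x x  x x z z $  match x
  4  $ U z T x    x z z $    match x
  5  $ U z T      z z $      expand T ::= z
  6  $ U z z      z z $      match z
  7  $ U z        z $        match z
Stack after step 7: $ U (top = U).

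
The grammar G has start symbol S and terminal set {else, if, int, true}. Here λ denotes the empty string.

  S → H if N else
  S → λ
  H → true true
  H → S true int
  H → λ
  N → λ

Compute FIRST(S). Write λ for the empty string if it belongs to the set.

FIRST(N) = {λ}
FIRST(S) = {λ, if, true}  (via H if N else)
FIRST(H) = {λ, if, true}  (via S true int)

{λ, if, true}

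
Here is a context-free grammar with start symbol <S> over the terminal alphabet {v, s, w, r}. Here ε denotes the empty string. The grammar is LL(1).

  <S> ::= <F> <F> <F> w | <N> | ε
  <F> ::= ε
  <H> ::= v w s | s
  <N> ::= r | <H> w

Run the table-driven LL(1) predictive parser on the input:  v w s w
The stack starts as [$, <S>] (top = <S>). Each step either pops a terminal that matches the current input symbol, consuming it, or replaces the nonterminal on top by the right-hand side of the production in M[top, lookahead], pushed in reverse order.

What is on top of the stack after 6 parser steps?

w

     Stack      Input      Action
  1  $ <S>      v w s w $  expand <S> ::= <N>
  2  $ <N>      v w s w $  expand <N> ::= <H> w
  3  $ w <H>    v w s w $  expand <H> ::= v w s
  4  $ w s w v  v w s w $  match v
  5  $ w s w    w s w $    match w
  6  $ w s      s w $      match s
Stack after step 6: $ w (top = w).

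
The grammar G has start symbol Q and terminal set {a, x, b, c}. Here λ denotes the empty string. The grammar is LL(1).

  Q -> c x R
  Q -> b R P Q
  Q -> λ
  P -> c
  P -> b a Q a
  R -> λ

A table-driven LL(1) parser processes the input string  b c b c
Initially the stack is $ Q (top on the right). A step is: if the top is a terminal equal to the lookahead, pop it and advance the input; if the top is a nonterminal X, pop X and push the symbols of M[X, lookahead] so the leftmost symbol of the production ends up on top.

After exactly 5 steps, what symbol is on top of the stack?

Q

step 1: stack=$ Q  input=b c b c $  — expand Q -> b R P Q
step 2: stack=$ Q P R b  input=b c b c $  — match b
step 3: stack=$ Q P R  input=c b c $  — expand R -> λ
step 4: stack=$ Q P  input=c b c $  — expand P -> c
step 5: stack=$ Q c  input=c b c $  — match c
Stack after step 5: $ Q (top = Q).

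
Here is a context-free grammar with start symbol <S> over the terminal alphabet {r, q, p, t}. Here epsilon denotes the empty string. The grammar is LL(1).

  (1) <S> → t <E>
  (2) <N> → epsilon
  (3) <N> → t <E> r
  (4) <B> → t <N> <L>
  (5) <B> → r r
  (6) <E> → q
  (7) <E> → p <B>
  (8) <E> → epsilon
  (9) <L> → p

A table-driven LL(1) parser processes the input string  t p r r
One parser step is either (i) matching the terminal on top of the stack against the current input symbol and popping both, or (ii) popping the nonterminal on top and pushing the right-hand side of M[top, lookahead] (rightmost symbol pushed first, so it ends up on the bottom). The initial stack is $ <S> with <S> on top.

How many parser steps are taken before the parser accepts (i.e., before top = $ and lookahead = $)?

     Stack    Input      Action
  1  $ <S>    t p r r $  expand <S> → t <E>
  2  $ <E> t  t p r r $  match t
  3  $ <E>    p r r $    expand <E> → p <B>
  4  $ <B> p  p r r $    match p
  5  $ <B>    r r $      expand <B> → r r
  6  $ r r    r r $      match r
  7  $ r      r $        match r
Accept reached after 7 steps.

7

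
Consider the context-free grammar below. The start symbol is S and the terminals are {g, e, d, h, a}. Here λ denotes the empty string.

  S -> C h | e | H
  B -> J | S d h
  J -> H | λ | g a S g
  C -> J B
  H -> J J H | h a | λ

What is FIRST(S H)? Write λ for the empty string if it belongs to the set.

FIRST(S) = {λ, d, e, g, h}  (via C h, H)
FIRST(B) = {λ, d, e, g, h}  (via J, S d h)
FIRST(J) = {λ, g, h}  (via H)
FIRST(C) = {λ, d, e, g, h}  (via J B)
FIRST(H) = {λ, g, h}  (via J J H)
FIRST(S H): take FIRST of each symbol in turn, carrying on past any symbol whose FIRST contains λ; result {λ, d, e, g, h}.

{λ, d, e, g, h}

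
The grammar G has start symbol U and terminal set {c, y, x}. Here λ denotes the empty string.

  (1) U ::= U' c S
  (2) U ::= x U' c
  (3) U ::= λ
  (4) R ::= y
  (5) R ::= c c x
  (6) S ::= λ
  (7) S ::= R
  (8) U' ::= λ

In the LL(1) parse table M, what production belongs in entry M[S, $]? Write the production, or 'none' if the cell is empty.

S ::= λ

FIRST(R) = {c, y}
FIRST(U') = {λ}
FIRST(U) = {λ, c, x}  (via U' c S)
FIRST(S) = {λ, c, y}  (via R)
FOLLOW(U) includes $ since U is the start symbol.
FOLLOW(U): U appears on no right-hand side. Thus FOLLOW(U) = {$}.
FOLLOW(S): in U::=U' c S, the suffix after S is empty, so FOLLOW(S) ⊇ FOLLOW(U) = {$}. Thus FOLLOW(S) = {$}.
For S ::= λ: FIRST(λ) = {λ}, so it goes in M[S, t] for t ∈ {}; since λ ∈ FIRST, also for every t ∈ FOLLOW(S) = {$}.
For S ::= R: FIRST(R) = {c, y}, so it goes in M[S, t] for t ∈ {c, y}.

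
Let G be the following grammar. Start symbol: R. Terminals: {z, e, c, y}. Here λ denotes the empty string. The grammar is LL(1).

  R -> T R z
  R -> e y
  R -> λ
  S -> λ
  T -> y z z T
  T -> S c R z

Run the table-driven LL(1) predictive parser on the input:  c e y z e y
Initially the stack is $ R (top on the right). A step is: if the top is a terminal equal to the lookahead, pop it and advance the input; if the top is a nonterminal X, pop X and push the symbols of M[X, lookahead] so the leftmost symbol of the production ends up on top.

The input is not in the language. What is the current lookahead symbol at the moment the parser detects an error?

$

step 1: stack=$ R  input=c e y z e y $  — expand R -> T R z
step 2: stack=$ z R T  input=c e y z e y $  — expand T -> S c R z
step 3: stack=$ z R z R c S  input=c e y z e y $  — expand S -> λ
step 4: stack=$ z R z R c  input=c e y z e y $  — match c
step 5: stack=$ z R z R  input=e y z e y $  — expand R -> e y
step 6: stack=$ z R z y e  input=e y z e y $  — match e
step 7: stack=$ z R z y  input=y z e y $  — match y
step 8: stack=$ z R z  input=z e y $  — match z
step 9: stack=$ z R  input=e y $  — expand R -> e y
step 10: stack=$ z y e  input=e y $  — match e
step 11: stack=$ z y  input=y $  — match y
step 12: stack=$ z  input=$  — error: top is terminal z but lookahead is $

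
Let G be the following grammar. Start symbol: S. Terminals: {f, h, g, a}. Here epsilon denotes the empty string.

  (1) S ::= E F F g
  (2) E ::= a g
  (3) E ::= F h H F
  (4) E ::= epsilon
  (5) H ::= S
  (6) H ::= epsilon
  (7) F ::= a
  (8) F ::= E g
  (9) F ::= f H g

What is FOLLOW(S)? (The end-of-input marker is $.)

{$, a, f, g}

FIRST(S): from S::=E F F g we get {a, f, g}. So FIRST(S) = {a, f, g}.
FIRST(H): from H::=S we get {a, f, g}; from H::=epsilon we get {epsilon}. So FIRST(H) = {epsilon, a, f, g}.
FIRST(E): from E::=a g we get {a}; from E::=F h H F we get {a, f, g}; from E::=epsilon we get {epsilon}. So FIRST(E) = {epsilon, a, f, g}.
FIRST(F): from F::=a we get {a}; from F::=E g we get {a, f, g}; from F::=f H g we get {f}. So FIRST(F) = {a, f, g}.
FOLLOW(S) includes $ since S is the start symbol.
FOLLOW(E): in S::=E F F g, E is followed by F F g with FIRST {a, f, g}; in F::=E g, E is followed by g with FIRST {g}. Thus FOLLOW(E) = {a, f, g}.
FOLLOW(H): in E::=F h H F, H is followed by F with FIRST {a, f, g}; in F::=f H g, H is followed by g with FIRST {g}. Thus FOLLOW(H) = {a, f, g}.
FOLLOW(S): in H::=S, the suffix after S is empty, so FOLLOW(S) ⊇ FOLLOW(H) = {a, f, g}. Thus FOLLOW(S) = {$, a, f, g}.
FOLLOW(F): in S::=E F F g (occurrence 1), F is followed by F g with FIRST {a, f, g}; in S::=E F F g (occurrence 2), F is followed by g with FIRST {g}; in E::=F h H F (occurrence 1), F is followed by h H F with FIRST {h}; in E::=F h H F (occurrence 2), the suffix after F is empty, so FOLLOW(F) ⊇ FOLLOW(E) = {a, f, g}. Thus FOLLOW(F) = {a, f, g, h}.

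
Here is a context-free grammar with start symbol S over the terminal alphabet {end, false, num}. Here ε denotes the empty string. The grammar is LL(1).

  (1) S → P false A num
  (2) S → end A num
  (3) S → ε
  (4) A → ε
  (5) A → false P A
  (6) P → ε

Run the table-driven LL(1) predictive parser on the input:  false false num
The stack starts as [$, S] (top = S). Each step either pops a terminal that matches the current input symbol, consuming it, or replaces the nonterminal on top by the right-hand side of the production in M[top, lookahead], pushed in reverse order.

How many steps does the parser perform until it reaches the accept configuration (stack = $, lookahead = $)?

step 1: stack=$ S  input=false false num $  — expand S → P false A num
step 2: stack=$ num A false P  input=false false num $  — expand P → ε
step 3: stack=$ num A false  input=false false num $  — match false
step 4: stack=$ num A  input=false num $  — expand A → false P A
step 5: stack=$ num A P false  input=false num $  — match false
step 6: stack=$ num A P  input=num $  — expand P → ε
step 7: stack=$ num A  input=num $  — expand A → ε
step 8: stack=$ num  input=num $  — match num
Accept reached after 8 steps.

8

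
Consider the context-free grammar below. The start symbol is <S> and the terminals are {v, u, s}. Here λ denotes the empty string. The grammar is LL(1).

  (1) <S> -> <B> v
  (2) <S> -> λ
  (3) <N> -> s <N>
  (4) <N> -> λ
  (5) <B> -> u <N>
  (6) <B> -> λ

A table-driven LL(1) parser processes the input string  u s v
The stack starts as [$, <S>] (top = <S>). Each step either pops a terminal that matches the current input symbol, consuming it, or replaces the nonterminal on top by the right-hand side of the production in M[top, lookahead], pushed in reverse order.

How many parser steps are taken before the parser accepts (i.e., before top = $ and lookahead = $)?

step 1: stack=$ <S>  input=u s v $  — expand <S> -> <B> v
step 2: stack=$ v <B>  input=u s v $  — expand <B> -> u <N>
step 3: stack=$ v <N> u  input=u s v $  — match u
step 4: stack=$ v <N>  input=s v $  — expand <N> -> s <N>
step 5: stack=$ v <N> s  input=s v $  — match s
step 6: stack=$ v <N>  input=v $  — expand <N> -> λ
step 7: stack=$ v  input=v $  — match v
Accept reached after 7 steps.

7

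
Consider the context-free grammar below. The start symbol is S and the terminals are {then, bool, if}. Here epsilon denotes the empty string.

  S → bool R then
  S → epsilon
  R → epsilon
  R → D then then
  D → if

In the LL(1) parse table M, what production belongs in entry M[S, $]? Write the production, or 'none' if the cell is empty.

FIRST(S): from S→bool R then we get {bool}; from S→epsilon we get {epsilon}. So FIRST(S) = {epsilon, bool}.
FIRST(D): from D→if we get {if}. So FIRST(D) = {if}.
FIRST(R): from R→epsilon we get {epsilon}; from R→D then then we get {if}. So FIRST(R) = {epsilon, if}.
FOLLOW(S) includes $ since S is the start symbol.
FOLLOW(S): S appears on no right-hand side. Thus FOLLOW(S) = {$}.
For S → bool R then: FIRST(bool R then) = {bool}, so it goes in M[S, t] for t ∈ {bool}.
For S → epsilon: FIRST(epsilon) = {epsilon}, so it goes in M[S, t] for t ∈ {}; since epsilon ∈ FIRST, also for every t ∈ FOLLOW(S) = {$}.

S → epsilon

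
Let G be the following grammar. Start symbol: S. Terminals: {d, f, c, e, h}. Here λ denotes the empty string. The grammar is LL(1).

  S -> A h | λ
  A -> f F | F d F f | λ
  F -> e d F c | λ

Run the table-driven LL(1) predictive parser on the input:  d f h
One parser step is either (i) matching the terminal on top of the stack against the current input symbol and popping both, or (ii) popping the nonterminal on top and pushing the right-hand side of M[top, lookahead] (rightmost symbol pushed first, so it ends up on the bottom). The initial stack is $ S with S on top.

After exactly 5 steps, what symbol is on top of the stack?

     Stack        Input    Action
  1  $ S          d f h $  expand S -> A h
  2  $ h A        d f h $  expand A -> F d F f
  3  $ h f F d F  d f h $  expand F -> λ
  4  $ h f F d    d f h $  match d
  5  $ h f F      f h $    expand F -> λ
Stack after step 5: $ h f (top = f).

f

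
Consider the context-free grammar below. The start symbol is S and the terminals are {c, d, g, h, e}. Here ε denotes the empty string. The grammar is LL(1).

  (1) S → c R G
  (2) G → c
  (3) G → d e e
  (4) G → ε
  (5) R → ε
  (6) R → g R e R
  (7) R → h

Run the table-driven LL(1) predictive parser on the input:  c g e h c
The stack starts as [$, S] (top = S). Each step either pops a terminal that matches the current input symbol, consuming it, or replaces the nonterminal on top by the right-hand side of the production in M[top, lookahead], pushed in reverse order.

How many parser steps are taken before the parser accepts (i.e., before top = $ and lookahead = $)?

10

      Stack        Input        Action
   1  $ S          c g e h c $  expand S → c R G
   2  $ G R c      c g e h c $  match c
   3  $ G R        g e h c $    expand R → g R e R
   4  $ G R e R g  g e h c $    match g
   5  $ G R e R    e h c $      expand R → ε
   6  $ G R e      e h c $      match e
   7  $ G R        h c $        expand R → h
   8  $ G h        h c $        match h
   9  $ G          c $          expand G → c
  10  $ c          c $          match c
Accept reached after 10 steps.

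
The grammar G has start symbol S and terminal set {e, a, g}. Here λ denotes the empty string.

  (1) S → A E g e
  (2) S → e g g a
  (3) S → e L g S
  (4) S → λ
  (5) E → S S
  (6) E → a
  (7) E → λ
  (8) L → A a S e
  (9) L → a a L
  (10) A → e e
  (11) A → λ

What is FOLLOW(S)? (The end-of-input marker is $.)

{$, a, e, g}

FIRST(A): from A→e e we get {e}; from A→λ we get {λ}. So FIRST(A) = {λ, e}.
FIRST(L): from L→A a S e we get {a, e}; from L→a a L we get {a}. So FIRST(L) = {a, e}.
FIRST(S): from S→A E g e we get {a, e, g}; from S→e g g a we get {e}; from S→e L g S we get {e}; from S→λ we get {λ}. So FIRST(S) = {λ, a, e, g}.
FIRST(E): from E→S S we get {λ, a, e, g}; from E→a we get {a}; from E→λ we get {λ}. So FIRST(E) = {λ, a, e, g}.
FOLLOW(S) includes $ since S is the start symbol.
FOLLOW(E): in S→A E g e, E is followed by g e with FIRST {g}. Thus FOLLOW(E) = {g}.
FOLLOW(S): in S→e L g S, the suffix after S is empty (adds nothing new); in E→S S (occurrence 1), S is followed by S with FIRST {λ, a, e, g}; in E→S S (occurrence 1), the suffix after S is nullable, so FOLLOW(S) ⊇ FOLLOW(E) = {g}; in E→S S (occurrence 2), the suffix after S is empty, so FOLLOW(S) ⊇ FOLLOW(E) = {g}; in L→A a S e, S is followed by e with FIRST {e}. Thus FOLLOW(S) = {$, a, e, g}.
FOLLOW(L): in S→e L g S, L is followed by g S with FIRST {g}; in L→a a L, the suffix after L is empty (adds nothing new). Thus FOLLOW(L) = {g}.
FOLLOW(A): in S→A E g e, A is followed by E g e with FIRST {a, e, g}; in L→A a S e, A is followed by a S e with FIRST {a}. Thus FOLLOW(A) = {a, e, g}.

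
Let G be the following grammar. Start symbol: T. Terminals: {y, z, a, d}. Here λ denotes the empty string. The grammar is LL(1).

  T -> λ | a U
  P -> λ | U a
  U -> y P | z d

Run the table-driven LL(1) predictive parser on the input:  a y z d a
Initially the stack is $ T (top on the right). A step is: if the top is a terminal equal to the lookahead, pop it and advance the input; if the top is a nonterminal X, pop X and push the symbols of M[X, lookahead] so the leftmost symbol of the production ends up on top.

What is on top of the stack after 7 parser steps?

d

step 1: stack=$ T  input=a y z d a $  — expand T -> a U
step 2: stack=$ U a  input=a y z d a $  — match a
step 3: stack=$ U  input=y z d a $  — expand U -> y P
step 4: stack=$ P y  input=y z d a $  — match y
step 5: stack=$ P  input=z d a $  — expand P -> U a
step 6: stack=$ a U  input=z d a $  — expand U -> z d
step 7: stack=$ a d z  input=z d a $  — match z
Stack after step 7: $ a d (top = d).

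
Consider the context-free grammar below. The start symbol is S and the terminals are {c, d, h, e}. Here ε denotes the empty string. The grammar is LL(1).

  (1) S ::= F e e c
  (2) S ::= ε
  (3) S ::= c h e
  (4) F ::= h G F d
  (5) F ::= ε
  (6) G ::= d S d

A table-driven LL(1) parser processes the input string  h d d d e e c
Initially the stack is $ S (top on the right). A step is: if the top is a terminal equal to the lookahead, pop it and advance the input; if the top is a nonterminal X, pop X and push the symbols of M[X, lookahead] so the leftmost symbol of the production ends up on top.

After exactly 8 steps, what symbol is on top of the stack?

step 1: stack=$ S  input=h d d d e e c $  — expand S ::= F e e c
step 2: stack=$ c e e F  input=h d d d e e c $  — expand F ::= h G F d
step 3: stack=$ c e e d F G h  input=h d d d e e c $  — match h
step 4: stack=$ c e e d F G  input=d d d e e c $  — expand G ::= d S d
step 5: stack=$ c e e d F d S d  input=d d d e e c $  — match d
step 6: stack=$ c e e d F d S  input=d d e e c $  — expand S ::= ε
step 7: stack=$ c e e d F d  input=d d e e c $  — match d
step 8: stack=$ c e e d F  input=d e e c $  — expand F ::= ε
Stack after step 8: $ c e e d (top = d).

d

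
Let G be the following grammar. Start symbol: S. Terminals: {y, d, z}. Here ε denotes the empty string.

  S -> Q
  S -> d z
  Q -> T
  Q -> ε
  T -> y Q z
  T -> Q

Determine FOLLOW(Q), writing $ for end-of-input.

{$, z}

FIRST(S) = {ε, d, y}  (via Q)
FIRST(Q) = {ε, y}  (via T)
FIRST(T) = {ε, y}  (via Q)
FOLLOW(S) includes $ since S is the start symbol.
FOLLOW(S): S appears on no right-hand side. Thus FOLLOW(S) = {$}.
FOLLOW(Q): in S->Q, the suffix after Q is empty, so FOLLOW(Q) ⊇ FOLLOW(S) = {$}; in T->y Q z, Q is followed by z with FIRST {z}; in T->Q, the suffix after Q is empty, so FOLLOW(Q) ⊇ FOLLOW(T) = {$, z}. Thus FOLLOW(Q) = {$, z}.
FOLLOW(T): in Q->T, the suffix after T is empty, so FOLLOW(T) ⊇ FOLLOW(Q) = {$, z}. Thus FOLLOW(T) = {$, z}.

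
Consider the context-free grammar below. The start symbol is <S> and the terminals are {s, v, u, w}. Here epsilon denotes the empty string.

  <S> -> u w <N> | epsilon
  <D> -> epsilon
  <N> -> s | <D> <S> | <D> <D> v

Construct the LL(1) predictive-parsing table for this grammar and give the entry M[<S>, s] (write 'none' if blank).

none

FIRST(<S>) = {epsilon, u}
FIRST(<D>) = {epsilon}
FIRST(<N>) = {epsilon, s, u, v}  (via <D> <S>, <D> <D> v)
FOLLOW(<S>) includes $ since <S> is the start symbol.
FOLLOW(<S>): in <N>-><D> <S>, the suffix after <S> is empty, so FOLLOW(<S>) ⊇ FOLLOW(<N>) = {$}. Thus FOLLOW(<S>) = {$}.
FOLLOW(<N>): in <S>->u w <N>, the suffix after <N> is empty, so FOLLOW(<N>) ⊇ FOLLOW(<S>) = {$}. Thus FOLLOW(<N>) = {$}.
For <S> -> u w <N>: FIRST(u w <N>) = {u}, so it goes in M[<S>, t] for t ∈ {u}.
For <S> -> epsilon: FIRST(epsilon) = {epsilon}, so it goes in M[<S>, t] for t ∈ {}; since epsilon ∈ FIRST, also for every t ∈ FOLLOW(<S>) = {$}.
None of these place a production in M[<S>, s].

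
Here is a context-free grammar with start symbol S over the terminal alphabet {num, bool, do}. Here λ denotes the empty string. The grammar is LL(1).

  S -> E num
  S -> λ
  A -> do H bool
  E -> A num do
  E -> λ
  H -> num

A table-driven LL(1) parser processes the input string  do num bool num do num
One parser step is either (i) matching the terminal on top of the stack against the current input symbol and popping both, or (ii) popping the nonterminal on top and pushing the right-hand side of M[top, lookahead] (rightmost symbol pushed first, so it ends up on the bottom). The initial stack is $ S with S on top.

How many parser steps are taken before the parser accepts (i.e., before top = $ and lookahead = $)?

10

      Stack                   Input                     Action
   1  $ S                     do num bool num do num $  expand S -> E num
   2  $ num E                 do num bool num do num $  expand E -> A num do
   3  $ num do num A          do num bool num do num $  expand A -> do H bool
   4  $ num do num bool H do  do num bool num do num $  match do
   5  $ num do num bool H     num bool num do num $     expand H -> num
   6  $ num do num bool num   num bool num do num $     match num
   7  $ num do num bool       bool num do num $         match bool
   8  $ num do num            num do num $              match num
   9  $ num do                do num $                  match do
  10  $ num                   num $                     match num
Accept reached after 10 steps.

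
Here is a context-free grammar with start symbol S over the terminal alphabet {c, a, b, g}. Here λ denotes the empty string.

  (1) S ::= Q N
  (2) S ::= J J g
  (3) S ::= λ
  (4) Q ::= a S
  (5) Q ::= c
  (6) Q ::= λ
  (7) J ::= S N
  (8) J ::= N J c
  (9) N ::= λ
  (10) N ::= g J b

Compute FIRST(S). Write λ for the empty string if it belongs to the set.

{λ, a, c, g}

FIRST(Q): from Q::=a S we get {a}; from Q::=c we get {c}; from Q::=λ we get {λ}. So FIRST(Q) = {λ, a, c}.
FIRST(N): from N::=λ we get {λ}; from N::=g J b we get {g}. So FIRST(N) = {λ, g}.
FIRST(S): from S::=Q N we get {λ, a, c, g}; from S::=J J g we get {a, c, g}; from S::=λ we get {λ}. So FIRST(S) = {λ, a, c, g}.
FIRST(J): from J::=S N we get {λ, a, c, g}; from J::=N J c we get {a, c, g}. So FIRST(J) = {λ, a, c, g}.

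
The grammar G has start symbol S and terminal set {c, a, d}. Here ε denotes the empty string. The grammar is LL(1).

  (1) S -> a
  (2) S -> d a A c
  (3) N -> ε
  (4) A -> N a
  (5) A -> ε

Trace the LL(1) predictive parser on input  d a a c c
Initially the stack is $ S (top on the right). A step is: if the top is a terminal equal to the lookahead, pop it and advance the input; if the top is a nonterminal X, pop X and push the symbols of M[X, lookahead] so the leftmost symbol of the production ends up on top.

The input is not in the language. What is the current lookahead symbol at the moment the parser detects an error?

step 1: stack=$ S  input=d a a c c $  — expand S -> d a A c
step 2: stack=$ c A a d  input=d a a c c $  — match d
step 3: stack=$ c A a  input=a a c c $  — match a
step 4: stack=$ c A  input=a c c $  — expand A -> N a
step 5: stack=$ c a N  input=a c c $  — expand N -> ε
step 6: stack=$ c a  input=a c c $  — match a
step 7: stack=$ c  input=c c $  — match c
step 8: stack=$  input=c $  — error: stack empty but input remains

c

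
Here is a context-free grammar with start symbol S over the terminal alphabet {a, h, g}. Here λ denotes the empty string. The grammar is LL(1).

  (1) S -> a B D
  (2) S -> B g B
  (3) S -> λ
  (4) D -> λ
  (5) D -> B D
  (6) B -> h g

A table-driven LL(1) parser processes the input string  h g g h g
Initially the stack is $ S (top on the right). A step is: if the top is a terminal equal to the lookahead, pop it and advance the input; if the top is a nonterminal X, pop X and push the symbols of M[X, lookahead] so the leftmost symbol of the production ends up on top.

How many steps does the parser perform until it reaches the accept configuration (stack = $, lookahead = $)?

8

step 1: stack=$ S  input=h g g h g $  — expand S -> B g B
step 2: stack=$ B g B  input=h g g h g $  — expand B -> h g
step 3: stack=$ B g g h  input=h g g h g $  — match h
step 4: stack=$ B g g  input=g g h g $  — match g
step 5: stack=$ B g  input=g h g $  — match g
step 6: stack=$ B  input=h g $  — expand B -> h g
step 7: stack=$ g h  input=h g $  — match h
step 8: stack=$ g  input=g $  — match g
Accept reached after 8 steps.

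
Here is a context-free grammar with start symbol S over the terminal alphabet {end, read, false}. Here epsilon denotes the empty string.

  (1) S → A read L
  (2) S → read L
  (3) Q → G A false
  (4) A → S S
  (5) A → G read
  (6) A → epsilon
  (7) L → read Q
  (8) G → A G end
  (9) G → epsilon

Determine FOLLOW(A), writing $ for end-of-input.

FIRST(L): from L→read Q we get {read}. So FIRST(L) = {read}.
FIRST(S): from S→A read L we get {end, read}; from S→read L we get {read}. So FIRST(S) = {end, read}.
FIRST(Q): from Q→G A false we get {end, false, read}. So FIRST(Q) = {end, false, read}.
FIRST(A): from A→S S we get {end, read}; from A→G read we get {end, read}; from A→epsilon we get {epsilon}. So FIRST(A) = {epsilon, end, read}.
FIRST(G): from G→A G end we get {end, read}; from G→epsilon we get {epsilon}. So FIRST(G) = {epsilon, end, read}.
FOLLOW(S) includes $ since S is the start symbol.
FOLLOW(A): in S→A read L, A is followed by read L with FIRST {read}; in Q→G A false, A is followed by false with FIRST {false}; in G→A G end, A is followed by G end with FIRST {end, read}. Thus FOLLOW(A) = {end, false, read}.
FOLLOW(S): in A→S S (occurrence 1), S is followed by S with FIRST {end, read}; in A→S S (occurrence 2), the suffix after S is empty, so FOLLOW(S) ⊇ FOLLOW(A) = {end, false, read}. Thus FOLLOW(S) = {$, end, false, read}.
FOLLOW(L): in S→A read L, the suffix after L is empty, so FOLLOW(L) ⊇ FOLLOW(S) = {$, end, false, read}; in S→read L, the suffix after L is empty, so FOLLOW(L) ⊇ FOLLOW(S) = {$, end, false, read}. Thus FOLLOW(L) = {$, end, false, read}.
FOLLOW(Q): in L→read Q, the suffix after Q is empty, so FOLLOW(Q) ⊇ FOLLOW(L) = {$, end, false, read}. Thus FOLLOW(Q) = {$, end, false, read}.
FOLLOW(G): in Q→G A false, G is followed by A false with FIRST {end, false, read}; in A→G read, G is followed by read with FIRST {read}; in G→A G end, G is followed by end with FIRST {end}. Thus FOLLOW(G) = {end, false, read}.

{end, false, read}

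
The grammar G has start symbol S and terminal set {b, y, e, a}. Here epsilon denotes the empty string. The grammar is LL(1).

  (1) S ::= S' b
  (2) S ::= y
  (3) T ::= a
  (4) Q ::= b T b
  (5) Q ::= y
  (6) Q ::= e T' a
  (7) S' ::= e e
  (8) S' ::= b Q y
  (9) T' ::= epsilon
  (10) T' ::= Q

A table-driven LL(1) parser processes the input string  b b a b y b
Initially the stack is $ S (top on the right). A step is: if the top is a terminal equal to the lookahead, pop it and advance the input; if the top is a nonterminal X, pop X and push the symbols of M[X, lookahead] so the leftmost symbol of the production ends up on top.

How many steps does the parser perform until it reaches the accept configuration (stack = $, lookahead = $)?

10

      Stack        Input          Action
   1  $ S          b b a b y b $  expand S ::= S' b
   2  $ b S'       b b a b y b $  expand S' ::= b Q y
   3  $ b y Q b    b b a b y b $  match b
   4  $ b y Q      b a b y b $    expand Q ::= b T b
   5  $ b y b T b  b a b y b $    match b
   6  $ b y b T    a b y b $      expand T ::= a
   7  $ b y b a    a b y b $      match a
   8  $ b y b      b y b $        match b
   9  $ b y        y b $          match y
  10  $ b          b $            match b
Accept reached after 10 steps.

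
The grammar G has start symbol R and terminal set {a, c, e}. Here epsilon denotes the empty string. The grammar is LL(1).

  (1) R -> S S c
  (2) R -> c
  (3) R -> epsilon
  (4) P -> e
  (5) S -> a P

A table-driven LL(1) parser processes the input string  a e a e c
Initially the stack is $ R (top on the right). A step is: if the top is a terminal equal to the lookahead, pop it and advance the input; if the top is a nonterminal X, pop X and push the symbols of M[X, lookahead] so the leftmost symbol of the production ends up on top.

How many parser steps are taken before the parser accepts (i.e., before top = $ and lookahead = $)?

10

      Stack      Input        Action
   1  $ R        a e a e c $  expand R -> S S c
   2  $ c S S    a e a e c $  expand S -> a P
   3  $ c S P a  a e a e c $  match a
   4  $ c S P    e a e c $    expand P -> e
   5  $ c S e    e a e c $    match e
   6  $ c S      a e c $      expand S -> a P
   7  $ c P a    a e c $      match a
   8  $ c P      e c $        expand P -> e
   9  $ c e      e c $        match e
  10  $ c        c $          match c
Accept reached after 10 steps.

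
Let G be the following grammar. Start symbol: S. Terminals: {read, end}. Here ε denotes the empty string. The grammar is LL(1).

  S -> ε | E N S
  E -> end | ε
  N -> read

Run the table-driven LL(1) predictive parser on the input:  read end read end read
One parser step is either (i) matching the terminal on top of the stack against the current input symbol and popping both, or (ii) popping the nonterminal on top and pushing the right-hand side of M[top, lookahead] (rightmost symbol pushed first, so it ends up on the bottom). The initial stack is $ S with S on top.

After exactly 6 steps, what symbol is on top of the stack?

end

     Stack     Input                     Action
  1  $ S       read end read end read $  expand S -> E N S
  2  $ S N E   read end read end read $  expand E -> ε
  3  $ S N     read end read end read $  expand N -> read
  4  $ S read  read end read end read $  match read
  5  $ S       end read end read $       expand S -> E N S
  6  $ S N E   end read end read $       expand E -> end
Stack after step 6: $ S N end (top = end).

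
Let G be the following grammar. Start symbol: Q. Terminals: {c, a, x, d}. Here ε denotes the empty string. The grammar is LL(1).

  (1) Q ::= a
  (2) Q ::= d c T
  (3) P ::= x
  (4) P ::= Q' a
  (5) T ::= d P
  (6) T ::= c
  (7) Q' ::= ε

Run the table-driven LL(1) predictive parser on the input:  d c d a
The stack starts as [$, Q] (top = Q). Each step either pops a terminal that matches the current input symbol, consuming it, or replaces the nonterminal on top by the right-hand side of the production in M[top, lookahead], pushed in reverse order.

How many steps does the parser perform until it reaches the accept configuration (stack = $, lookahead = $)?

step 1: stack=$ Q  input=d c d a $  — expand Q ::= d c T
step 2: stack=$ T c d  input=d c d a $  — match d
step 3: stack=$ T c  input=c d a $  — match c
step 4: stack=$ T  input=d a $  — expand T ::= d P
step 5: stack=$ P d  input=d a $  — match d
step 6: stack=$ P  input=a $  — expand P ::= Q' a
step 7: stack=$ a Q'  input=a $  — expand Q' ::= ε
step 8: stack=$ a  input=a $  — match a
Accept reached after 8 steps.

8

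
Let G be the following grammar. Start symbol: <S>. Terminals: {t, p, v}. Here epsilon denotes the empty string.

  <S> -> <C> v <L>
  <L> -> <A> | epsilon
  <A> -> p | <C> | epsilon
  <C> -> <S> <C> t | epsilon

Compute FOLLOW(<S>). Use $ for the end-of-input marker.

{$, t, v}

FIRST(<S>) = {v}  (via <C> v <L>)
FIRST(<C>) = {epsilon, v}  (via <S> <C> t)
FIRST(<A>) = {epsilon, p, v}  (via <C>)
FIRST(<L>) = {epsilon, p, v}  (via <A>)
FOLLOW(<S>) includes $ since <S> is the start symbol.
FOLLOW(<S>): in <C>-><S> <C> t, <S> is followed by <C> t with FIRST {t, v}. Thus FOLLOW(<S>) = {$, t, v}.
FOLLOW(<L>): in <S>-><C> v <L>, the suffix after <L> is empty, so FOLLOW(<L>) ⊇ FOLLOW(<S>) = {$, t, v}. Thus FOLLOW(<L>) = {$, t, v}.
FOLLOW(<A>): in <L>-><A>, the suffix after <A> is empty, so FOLLOW(<A>) ⊇ FOLLOW(<L>) = {$, t, v}. Thus FOLLOW(<A>) = {$, t, v}.
FOLLOW(<C>): in <S>-><C> v <L>, <C> is followed by v <L> with FIRST {v}; in <A>-><C>, the suffix after <C> is empty, so FOLLOW(<C>) ⊇ FOLLOW(<A>) = {$, t, v}; in <C>-><S> <C> t, <C> is followed by t with FIRST {t}. Thus FOLLOW(<C>) = {$, t, v}.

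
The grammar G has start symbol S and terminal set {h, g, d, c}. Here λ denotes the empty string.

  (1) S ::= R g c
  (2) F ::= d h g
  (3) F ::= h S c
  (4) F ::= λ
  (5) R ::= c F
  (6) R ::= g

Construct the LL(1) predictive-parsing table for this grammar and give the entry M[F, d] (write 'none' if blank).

F ::= d h g

FIRST(F): from F::=d h g we get {d}; from F::=h S c we get {h}; from F::=λ we get {λ}. So FIRST(F) = {λ, d, h}.
FIRST(R): from R::=c F we get {c}; from R::=g we get {g}. So FIRST(R) = {c, g}.
FIRST(S): from S::=R g c we get {c, g}. So FIRST(S) = {c, g}.
FOLLOW(S) includes $ since S is the start symbol.
FOLLOW(R): in S::=R g c, R is followed by g c with FIRST {g}. Thus FOLLOW(R) = {g}.
FOLLOW(F): in R::=c F, the suffix after F is empty, so FOLLOW(F) ⊇ FOLLOW(R) = {g}. Thus FOLLOW(F) = {g}.
For F ::= d h g: FIRST(d h g) = {d}, so it goes in M[F, t] for t ∈ {d}.
For F ::= h S c: FIRST(h S c) = {h}, so it goes in M[F, t] for t ∈ {h}.
For F ::= λ: FIRST(λ) = {λ}, so it goes in M[F, t] for t ∈ {}; since λ ∈ FIRST, also for every t ∈ FOLLOW(F) = {g}.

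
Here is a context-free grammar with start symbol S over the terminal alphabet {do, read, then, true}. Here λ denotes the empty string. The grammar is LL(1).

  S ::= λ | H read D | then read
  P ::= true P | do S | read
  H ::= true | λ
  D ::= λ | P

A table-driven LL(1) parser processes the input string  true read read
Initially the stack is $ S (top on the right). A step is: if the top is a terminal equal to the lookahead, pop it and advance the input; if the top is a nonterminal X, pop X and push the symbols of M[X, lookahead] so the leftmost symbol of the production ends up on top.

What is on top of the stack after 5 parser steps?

     Stack          Input             Action
  1  $ S            true read read $  expand S ::= H read D
  2  $ D read H     true read read $  expand H ::= true
  3  $ D read true  true read read $  match true
  4  $ D read       read read $       match read
  5  $ D            read $            expand D ::= P
Stack after step 5: $ P (top = P).

P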